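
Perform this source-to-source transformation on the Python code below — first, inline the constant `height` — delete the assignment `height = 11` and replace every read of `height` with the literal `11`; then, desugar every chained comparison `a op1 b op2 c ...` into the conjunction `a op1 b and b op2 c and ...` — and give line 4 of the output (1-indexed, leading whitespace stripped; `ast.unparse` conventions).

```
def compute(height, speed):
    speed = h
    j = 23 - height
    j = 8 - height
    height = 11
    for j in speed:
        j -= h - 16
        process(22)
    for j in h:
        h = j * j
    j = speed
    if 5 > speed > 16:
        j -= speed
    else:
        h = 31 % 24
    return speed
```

j = 8 - 11

Transformed code:
def compute(height, speed):
    speed = h
    j = 23 - 11
    j = 8 - 11
    for j in speed:
        j -= h - 16
        process(22)
    for j in h:
        h = j * j
    j = speed
    if 5 > speed and speed > 16:
        j -= speed
    else:
        h = 31 % 24
    return speed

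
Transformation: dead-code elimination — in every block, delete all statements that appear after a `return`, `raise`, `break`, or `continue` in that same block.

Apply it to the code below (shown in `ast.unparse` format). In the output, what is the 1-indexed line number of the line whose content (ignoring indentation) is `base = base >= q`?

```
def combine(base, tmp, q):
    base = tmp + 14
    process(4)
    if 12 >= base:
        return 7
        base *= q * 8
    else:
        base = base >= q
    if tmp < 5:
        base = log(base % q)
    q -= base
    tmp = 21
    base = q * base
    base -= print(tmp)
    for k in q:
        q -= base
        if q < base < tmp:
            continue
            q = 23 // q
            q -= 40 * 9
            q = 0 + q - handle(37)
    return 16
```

7

Transformed code:
def combine(base, tmp, q):
    base = tmp + 14
    process(4)
    if 12 >= base:
        return 7
    else:
        base = base >= q
    if tmp < 5:
        base = log(base % q)
    q -= base
    tmp = 21
    base = q * base
    base -= print(tmp)
    for k in q:
        q -= base
        if q < base < tmp:
            continue
    return 16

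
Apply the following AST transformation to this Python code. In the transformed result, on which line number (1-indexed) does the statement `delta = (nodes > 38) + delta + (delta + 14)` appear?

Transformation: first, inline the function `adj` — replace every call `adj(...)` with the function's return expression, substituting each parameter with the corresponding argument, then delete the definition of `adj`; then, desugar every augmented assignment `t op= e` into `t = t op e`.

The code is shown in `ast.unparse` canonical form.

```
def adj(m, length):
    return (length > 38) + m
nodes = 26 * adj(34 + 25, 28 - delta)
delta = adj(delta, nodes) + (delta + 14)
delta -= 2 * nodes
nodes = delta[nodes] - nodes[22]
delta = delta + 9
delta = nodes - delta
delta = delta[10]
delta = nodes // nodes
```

Transformed code:
nodes = 26 * ((28 - delta > 38) + (34 + 25))
delta = (nodes > 38) + delta + (delta + 14)
delta = delta - 2 * nodes
nodes = delta[nodes] - nodes[22]
delta = delta + 9
delta = nodes - delta
delta = delta[10]
delta = nodes // nodes

2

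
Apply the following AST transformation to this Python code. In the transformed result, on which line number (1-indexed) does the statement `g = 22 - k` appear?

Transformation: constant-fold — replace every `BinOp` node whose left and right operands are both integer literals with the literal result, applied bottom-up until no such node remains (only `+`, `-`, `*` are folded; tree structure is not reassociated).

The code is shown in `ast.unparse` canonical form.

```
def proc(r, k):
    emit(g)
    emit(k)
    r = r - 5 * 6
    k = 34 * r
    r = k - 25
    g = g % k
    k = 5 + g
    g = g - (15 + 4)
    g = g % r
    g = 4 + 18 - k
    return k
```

11

Transformed code:
def proc(r, k):
    emit(g)
    emit(k)
    r = r - 30
    k = 34 * r
    r = k - 25
    g = g % k
    k = 5 + g
    g = g - 19
    g = g % r
    g = 22 - k
    return k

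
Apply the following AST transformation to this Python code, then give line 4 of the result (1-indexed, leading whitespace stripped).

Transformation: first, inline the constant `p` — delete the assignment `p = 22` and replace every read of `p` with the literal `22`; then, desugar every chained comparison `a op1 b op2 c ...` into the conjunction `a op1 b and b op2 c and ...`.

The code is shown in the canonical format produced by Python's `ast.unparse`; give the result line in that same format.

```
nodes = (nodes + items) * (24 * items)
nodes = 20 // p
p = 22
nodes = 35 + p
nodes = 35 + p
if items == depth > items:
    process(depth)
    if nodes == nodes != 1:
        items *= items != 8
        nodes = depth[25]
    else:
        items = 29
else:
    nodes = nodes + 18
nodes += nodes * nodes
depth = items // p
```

nodes = 35 + 22

Transformed code:
nodes = (nodes + items) * (24 * items)
nodes = 20 // 22
nodes = 35 + 22
nodes = 35 + 22
if items == depth and depth > items:
    process(depth)
    if nodes == nodes and nodes != 1:
        items *= items != 8
        nodes = depth[25]
    else:
        items = 29
else:
    nodes = nodes + 18
nodes += nodes * nodes
depth = items // 22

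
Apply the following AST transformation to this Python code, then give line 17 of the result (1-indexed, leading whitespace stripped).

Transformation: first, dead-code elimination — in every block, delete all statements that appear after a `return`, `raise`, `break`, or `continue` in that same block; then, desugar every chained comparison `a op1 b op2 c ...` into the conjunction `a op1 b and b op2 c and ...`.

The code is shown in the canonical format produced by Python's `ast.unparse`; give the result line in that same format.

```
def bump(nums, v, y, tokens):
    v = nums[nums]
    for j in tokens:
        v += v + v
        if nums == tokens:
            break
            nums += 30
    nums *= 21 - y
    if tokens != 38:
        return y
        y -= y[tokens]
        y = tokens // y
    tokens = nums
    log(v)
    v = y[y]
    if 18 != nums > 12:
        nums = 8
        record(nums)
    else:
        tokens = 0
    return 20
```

Transformed code:
def bump(nums, v, y, tokens):
    v = nums[nums]
    for j in tokens:
        v += v + v
        if nums == tokens:
            break
    nums *= 21 - y
    if tokens != 38:
        return y
    tokens = nums
    log(v)
    v = y[y]
    if 18 != nums and nums > 12:
        nums = 8
        record(nums)
    else:
        tokens = 0
    return 20

tokens = 0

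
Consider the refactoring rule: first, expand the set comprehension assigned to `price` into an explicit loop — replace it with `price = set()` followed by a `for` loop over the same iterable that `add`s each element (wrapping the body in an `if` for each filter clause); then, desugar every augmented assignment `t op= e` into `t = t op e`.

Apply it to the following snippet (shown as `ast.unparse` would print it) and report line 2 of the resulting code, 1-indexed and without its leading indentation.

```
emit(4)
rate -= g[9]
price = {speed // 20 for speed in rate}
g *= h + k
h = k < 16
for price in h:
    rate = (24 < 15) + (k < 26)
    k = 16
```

rate = rate - g[9]

Transformed code:
emit(4)
rate = rate - g[9]
price = set()
for speed in rate:
    price.add(speed // 20)
g = g * (h + k)
h = k < 16
for price in h:
    rate = (24 < 15) + (k < 26)
    k = 16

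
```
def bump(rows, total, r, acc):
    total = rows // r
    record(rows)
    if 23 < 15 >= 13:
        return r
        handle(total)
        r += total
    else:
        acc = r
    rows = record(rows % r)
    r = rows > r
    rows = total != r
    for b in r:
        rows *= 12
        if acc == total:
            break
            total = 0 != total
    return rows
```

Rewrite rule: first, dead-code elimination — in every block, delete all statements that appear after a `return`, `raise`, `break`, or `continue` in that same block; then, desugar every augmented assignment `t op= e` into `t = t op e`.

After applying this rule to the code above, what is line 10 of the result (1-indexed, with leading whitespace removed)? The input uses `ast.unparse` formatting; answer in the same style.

rows = total != r

Transformed code:
def bump(rows, total, r, acc):
    total = rows // r
    record(rows)
    if 23 < 15 >= 13:
        return r
    else:
        acc = r
    rows = record(rows % r)
    r = rows > r
    rows = total != r
    for b in r:
        rows = rows * 12
        if acc == total:
            break
    return rows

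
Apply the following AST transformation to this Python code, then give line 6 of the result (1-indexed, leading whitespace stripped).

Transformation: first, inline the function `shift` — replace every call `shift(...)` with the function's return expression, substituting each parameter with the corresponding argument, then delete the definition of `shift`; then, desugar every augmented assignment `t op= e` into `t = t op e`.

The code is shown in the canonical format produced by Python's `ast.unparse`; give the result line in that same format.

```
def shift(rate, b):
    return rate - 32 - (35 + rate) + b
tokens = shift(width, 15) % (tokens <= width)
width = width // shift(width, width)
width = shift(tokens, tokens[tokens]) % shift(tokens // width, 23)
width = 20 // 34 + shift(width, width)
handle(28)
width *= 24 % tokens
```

Transformed code:
tokens = (width - 32 - (35 + width) + 15) % (tokens <= width)
width = width // (width - 32 - (35 + width) + width)
width = (tokens - 32 - (35 + tokens) + tokens[tokens]) % (tokens // width - 32 - (35 + tokens // width) + 23)
width = 20 // 34 + (width - 32 - (35 + width) + width)
handle(28)
width = width * (24 % tokens)

width = width * (24 % tokens)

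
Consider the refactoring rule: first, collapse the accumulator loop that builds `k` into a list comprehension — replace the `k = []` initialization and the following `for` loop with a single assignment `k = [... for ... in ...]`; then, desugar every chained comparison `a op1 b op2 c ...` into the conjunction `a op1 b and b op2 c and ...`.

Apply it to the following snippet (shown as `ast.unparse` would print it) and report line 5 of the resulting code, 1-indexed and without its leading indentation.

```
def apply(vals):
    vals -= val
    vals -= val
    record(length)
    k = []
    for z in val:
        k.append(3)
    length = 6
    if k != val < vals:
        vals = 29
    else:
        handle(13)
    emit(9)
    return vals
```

Transformed code:
def apply(vals):
    vals -= val
    vals -= val
    record(length)
    k = [3 for z in val]
    length = 6
    if k != val and val < vals:
        vals = 29
    else:
        handle(13)
    emit(9)
    return vals

k = [3 for z in val]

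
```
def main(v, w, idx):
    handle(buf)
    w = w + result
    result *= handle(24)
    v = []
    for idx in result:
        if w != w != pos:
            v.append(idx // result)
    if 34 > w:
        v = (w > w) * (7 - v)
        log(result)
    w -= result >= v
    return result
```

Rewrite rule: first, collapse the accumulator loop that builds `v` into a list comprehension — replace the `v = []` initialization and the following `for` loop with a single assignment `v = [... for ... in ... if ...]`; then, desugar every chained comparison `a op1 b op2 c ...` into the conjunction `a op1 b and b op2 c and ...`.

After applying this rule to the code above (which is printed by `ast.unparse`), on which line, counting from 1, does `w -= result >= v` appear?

Transformed code:
def main(v, w, idx):
    handle(buf)
    w = w + result
    result *= handle(24)
    v = [idx // result for idx in result if w != w and w != pos]
    if 34 > w:
        v = (w > w) * (7 - v)
        log(result)
    w -= result >= v
    return result

9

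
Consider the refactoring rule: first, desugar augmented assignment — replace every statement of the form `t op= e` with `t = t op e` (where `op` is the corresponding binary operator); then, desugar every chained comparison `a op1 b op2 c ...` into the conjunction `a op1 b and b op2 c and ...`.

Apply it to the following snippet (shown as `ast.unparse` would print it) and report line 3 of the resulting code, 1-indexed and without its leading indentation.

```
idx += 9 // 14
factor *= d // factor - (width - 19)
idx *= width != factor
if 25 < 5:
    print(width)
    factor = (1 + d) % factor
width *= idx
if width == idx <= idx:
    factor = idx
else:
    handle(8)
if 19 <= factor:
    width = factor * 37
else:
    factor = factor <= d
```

Transformed code:
idx = idx + 9 // 14
factor = factor * (d // factor - (width - 19))
idx = idx * (width != factor)
if 25 < 5:
    print(width)
    factor = (1 + d) % factor
width = width * idx
if width == idx and idx <= idx:
    factor = idx
else:
    handle(8)
if 19 <= factor:
    width = factor * 37
else:
    factor = factor <= d

idx = idx * (width != factor)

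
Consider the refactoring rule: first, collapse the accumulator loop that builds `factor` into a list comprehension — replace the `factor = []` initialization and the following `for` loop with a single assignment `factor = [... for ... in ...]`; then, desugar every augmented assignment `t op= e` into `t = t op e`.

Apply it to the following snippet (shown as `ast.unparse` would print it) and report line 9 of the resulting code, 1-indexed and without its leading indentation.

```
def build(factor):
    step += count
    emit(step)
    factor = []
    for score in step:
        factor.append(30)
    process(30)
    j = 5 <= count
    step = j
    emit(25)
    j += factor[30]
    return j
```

Transformed code:
def build(factor):
    step = step + count
    emit(step)
    factor = [30 for score in step]
    process(30)
    j = 5 <= count
    step = j
    emit(25)
    j = j + factor[30]
    return j

j = j + factor[30]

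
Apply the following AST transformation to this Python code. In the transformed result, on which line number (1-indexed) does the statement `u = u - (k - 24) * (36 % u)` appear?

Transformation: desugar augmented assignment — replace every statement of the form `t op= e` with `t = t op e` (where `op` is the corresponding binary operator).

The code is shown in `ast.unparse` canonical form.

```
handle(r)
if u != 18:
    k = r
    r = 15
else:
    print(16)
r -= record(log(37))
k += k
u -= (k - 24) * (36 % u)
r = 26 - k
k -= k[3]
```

9

Transformed code:
handle(r)
if u != 18:
    k = r
    r = 15
else:
    print(16)
r = r - record(log(37))
k = k + k
u = u - (k - 24) * (36 % u)
r = 26 - k
k = k - k[3]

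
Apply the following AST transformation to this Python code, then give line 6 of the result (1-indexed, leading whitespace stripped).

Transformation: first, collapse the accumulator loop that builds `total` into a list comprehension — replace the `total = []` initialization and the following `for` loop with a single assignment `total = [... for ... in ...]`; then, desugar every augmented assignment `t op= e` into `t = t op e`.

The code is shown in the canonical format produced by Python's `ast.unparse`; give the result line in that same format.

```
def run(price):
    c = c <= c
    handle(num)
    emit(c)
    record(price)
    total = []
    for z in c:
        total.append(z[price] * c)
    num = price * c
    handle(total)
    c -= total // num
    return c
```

Transformed code:
def run(price):
    c = c <= c
    handle(num)
    emit(c)
    record(price)
    total = [z[price] * c for z in c]
    num = price * c
    handle(total)
    c = c - total // num
    return c

total = [z[price] * c for z in c]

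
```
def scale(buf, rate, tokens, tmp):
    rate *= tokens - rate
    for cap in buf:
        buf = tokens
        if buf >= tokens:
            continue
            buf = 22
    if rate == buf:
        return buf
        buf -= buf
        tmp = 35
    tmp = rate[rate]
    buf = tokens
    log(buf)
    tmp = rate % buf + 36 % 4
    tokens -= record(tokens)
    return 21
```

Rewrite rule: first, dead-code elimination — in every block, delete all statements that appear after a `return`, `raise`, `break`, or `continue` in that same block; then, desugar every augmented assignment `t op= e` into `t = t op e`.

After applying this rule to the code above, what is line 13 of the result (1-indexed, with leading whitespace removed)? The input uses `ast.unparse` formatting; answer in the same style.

Transformed code:
def scale(buf, rate, tokens, tmp):
    rate = rate * (tokens - rate)
    for cap in buf:
        buf = tokens
        if buf >= tokens:
            continue
    if rate == buf:
        return buf
    tmp = rate[rate]
    buf = tokens
    log(buf)
    tmp = rate % buf + 36 % 4
    tokens = tokens - record(tokens)
    return 21

tokens = tokens - record(tokens)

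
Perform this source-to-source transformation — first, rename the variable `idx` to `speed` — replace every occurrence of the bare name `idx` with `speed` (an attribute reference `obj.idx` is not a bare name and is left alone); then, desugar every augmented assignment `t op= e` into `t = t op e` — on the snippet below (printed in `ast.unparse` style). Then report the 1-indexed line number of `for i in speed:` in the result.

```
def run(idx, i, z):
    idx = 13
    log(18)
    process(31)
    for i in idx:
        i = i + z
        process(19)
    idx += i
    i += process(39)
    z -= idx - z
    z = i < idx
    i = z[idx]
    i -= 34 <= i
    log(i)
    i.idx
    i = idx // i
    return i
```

5

Transformed code:
def run(speed, i, z):
    speed = 13
    log(18)
    process(31)
    for i in speed:
        i = i + z
        process(19)
    speed = speed + i
    i = i + process(39)
    z = z - (speed - z)
    z = i < speed
    i = z[speed]
    i = i - (34 <= i)
    log(i)
    i.idx
    i = speed // i
    return i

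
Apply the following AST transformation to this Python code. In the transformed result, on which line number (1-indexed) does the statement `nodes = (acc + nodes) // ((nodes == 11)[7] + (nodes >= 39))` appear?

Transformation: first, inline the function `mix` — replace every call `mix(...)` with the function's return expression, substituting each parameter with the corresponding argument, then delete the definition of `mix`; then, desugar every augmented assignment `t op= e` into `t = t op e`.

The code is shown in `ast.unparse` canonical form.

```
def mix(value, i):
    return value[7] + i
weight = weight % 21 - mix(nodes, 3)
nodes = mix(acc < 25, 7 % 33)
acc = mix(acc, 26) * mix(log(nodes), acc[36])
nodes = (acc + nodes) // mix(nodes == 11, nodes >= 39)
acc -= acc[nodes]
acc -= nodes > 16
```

4

Transformed code:
weight = weight % 21 - (nodes[7] + 3)
nodes = (acc < 25)[7] + 7 % 33
acc = (acc[7] + 26) * (log(nodes)[7] + acc[36])
nodes = (acc + nodes) // ((nodes == 11)[7] + (nodes >= 39))
acc = acc - acc[nodes]
acc = acc - (nodes > 16)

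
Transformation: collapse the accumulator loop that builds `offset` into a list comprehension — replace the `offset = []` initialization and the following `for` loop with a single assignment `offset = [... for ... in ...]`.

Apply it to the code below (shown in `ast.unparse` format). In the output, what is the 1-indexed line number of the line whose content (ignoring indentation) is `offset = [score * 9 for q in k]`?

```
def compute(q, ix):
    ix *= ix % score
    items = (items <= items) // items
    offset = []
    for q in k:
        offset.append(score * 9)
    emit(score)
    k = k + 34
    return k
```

Transformed code:
def compute(q, ix):
    ix *= ix % score
    items = (items <= items) // items
    offset = [score * 9 for q in k]
    emit(score)
    k = k + 34
    return k

4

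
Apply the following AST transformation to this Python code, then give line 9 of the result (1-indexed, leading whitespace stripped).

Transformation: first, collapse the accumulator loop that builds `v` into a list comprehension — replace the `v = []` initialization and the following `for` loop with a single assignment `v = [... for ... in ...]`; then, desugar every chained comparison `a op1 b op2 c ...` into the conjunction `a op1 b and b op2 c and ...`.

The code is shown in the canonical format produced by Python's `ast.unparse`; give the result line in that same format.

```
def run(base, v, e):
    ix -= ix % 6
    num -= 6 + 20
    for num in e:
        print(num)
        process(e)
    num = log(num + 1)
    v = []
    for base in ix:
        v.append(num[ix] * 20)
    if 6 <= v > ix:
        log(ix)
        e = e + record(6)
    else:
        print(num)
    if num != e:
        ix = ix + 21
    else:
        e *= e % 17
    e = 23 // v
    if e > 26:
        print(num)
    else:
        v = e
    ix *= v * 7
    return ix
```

Transformed code:
def run(base, v, e):
    ix -= ix % 6
    num -= 6 + 20
    for num in e:
        print(num)
        process(e)
    num = log(num + 1)
    v = [num[ix] * 20 for base in ix]
    if 6 <= v and v > ix:
        log(ix)
        e = e + record(6)
    else:
        print(num)
    if num != e:
        ix = ix + 21
    else:
        e *= e % 17
    e = 23 // v
    if e > 26:
        print(num)
    else:
        v = e
    ix *= v * 7
    return ix

if 6 <= v and v > ix:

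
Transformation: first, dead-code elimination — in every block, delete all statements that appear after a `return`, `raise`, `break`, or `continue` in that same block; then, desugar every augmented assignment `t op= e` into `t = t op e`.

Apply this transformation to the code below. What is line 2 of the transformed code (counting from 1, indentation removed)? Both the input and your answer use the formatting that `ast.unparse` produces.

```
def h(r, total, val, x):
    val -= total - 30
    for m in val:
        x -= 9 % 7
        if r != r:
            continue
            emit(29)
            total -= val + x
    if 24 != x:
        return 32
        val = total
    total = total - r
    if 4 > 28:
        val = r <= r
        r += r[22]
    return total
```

Transformed code:
def h(r, total, val, x):
    val = val - (total - 30)
    for m in val:
        x = x - 9 % 7
        if r != r:
            continue
    if 24 != x:
        return 32
    total = total - r
    if 4 > 28:
        val = r <= r
        r = r + r[22]
    return total

val = val - (total - 30)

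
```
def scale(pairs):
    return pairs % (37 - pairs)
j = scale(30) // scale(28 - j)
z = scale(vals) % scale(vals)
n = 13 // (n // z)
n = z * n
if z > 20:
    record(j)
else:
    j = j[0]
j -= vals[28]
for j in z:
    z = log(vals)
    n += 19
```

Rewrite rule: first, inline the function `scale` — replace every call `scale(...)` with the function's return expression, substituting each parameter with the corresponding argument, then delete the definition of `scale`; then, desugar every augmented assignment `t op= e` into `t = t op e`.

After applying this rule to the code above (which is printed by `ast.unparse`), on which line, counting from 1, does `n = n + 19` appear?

Transformed code:
j = 30 % (37 - 30) // ((28 - j) % (37 - (28 - j)))
z = vals % (37 - vals) % (vals % (37 - vals))
n = 13 // (n // z)
n = z * n
if z > 20:
    record(j)
else:
    j = j[0]
j = j - vals[28]
for j in z:
    z = log(vals)
    n = n + 19

12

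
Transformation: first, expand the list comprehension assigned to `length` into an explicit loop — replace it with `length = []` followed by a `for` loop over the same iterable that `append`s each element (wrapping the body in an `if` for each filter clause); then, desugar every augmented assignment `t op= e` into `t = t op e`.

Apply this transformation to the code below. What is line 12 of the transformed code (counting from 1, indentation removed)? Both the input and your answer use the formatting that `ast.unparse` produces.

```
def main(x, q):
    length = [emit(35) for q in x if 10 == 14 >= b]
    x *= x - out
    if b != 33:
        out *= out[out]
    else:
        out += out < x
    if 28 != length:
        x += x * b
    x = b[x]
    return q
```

Transformed code:
def main(x, q):
    length = []
    for q in x:
        if 10 == 14 >= b:
            length.append(emit(35))
    x = x * (x - out)
    if b != 33:
        out = out * out[out]
    else:
        out = out + (out < x)
    if 28 != length:
        x = x + x * b
    x = b[x]
    return q

x = x + x * b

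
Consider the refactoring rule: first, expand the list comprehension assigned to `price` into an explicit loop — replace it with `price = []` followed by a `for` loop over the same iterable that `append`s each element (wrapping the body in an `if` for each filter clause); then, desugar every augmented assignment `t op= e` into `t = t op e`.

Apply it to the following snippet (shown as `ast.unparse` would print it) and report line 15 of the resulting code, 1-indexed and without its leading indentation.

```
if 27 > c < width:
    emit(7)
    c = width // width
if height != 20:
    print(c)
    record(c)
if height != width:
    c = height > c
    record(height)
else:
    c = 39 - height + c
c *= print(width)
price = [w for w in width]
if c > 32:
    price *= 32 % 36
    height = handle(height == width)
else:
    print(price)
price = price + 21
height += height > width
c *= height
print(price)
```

Transformed code:
if 27 > c < width:
    emit(7)
    c = width // width
if height != 20:
    print(c)
    record(c)
if height != width:
    c = height > c
    record(height)
else:
    c = 39 - height + c
c = c * print(width)
price = []
for w in width:
    price.append(w)
if c > 32:
    price = price * (32 % 36)
    height = handle(height == width)
else:
    print(price)
price = price + 21
height = height + (height > width)
c = c * height
print(price)

price.append(w)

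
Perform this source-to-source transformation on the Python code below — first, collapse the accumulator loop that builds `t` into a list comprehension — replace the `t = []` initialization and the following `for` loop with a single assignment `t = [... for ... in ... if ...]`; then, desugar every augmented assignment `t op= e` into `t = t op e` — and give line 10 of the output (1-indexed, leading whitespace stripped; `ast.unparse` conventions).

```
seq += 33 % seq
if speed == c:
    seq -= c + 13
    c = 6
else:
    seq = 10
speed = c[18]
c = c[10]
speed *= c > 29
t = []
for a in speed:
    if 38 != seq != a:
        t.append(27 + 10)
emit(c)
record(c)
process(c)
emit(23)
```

Transformed code:
seq = seq + 33 % seq
if speed == c:
    seq = seq - (c + 13)
    c = 6
else:
    seq = 10
speed = c[18]
c = c[10]
speed = speed * (c > 29)
t = [27 + 10 for a in speed if 38 != seq != a]
emit(c)
record(c)
process(c)
emit(23)

t = [27 + 10 for a in speed if 38 != seq != a]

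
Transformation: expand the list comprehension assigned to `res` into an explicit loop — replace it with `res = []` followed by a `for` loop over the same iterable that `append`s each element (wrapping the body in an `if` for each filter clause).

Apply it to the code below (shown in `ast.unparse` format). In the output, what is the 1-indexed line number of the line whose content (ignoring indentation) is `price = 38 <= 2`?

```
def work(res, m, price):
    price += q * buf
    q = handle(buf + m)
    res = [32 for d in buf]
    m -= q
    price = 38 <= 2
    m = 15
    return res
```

8

Transformed code:
def work(res, m, price):
    price += q * buf
    q = handle(buf + m)
    res = []
    for d in buf:
        res.append(32)
    m -= q
    price = 38 <= 2
    m = 15
    return res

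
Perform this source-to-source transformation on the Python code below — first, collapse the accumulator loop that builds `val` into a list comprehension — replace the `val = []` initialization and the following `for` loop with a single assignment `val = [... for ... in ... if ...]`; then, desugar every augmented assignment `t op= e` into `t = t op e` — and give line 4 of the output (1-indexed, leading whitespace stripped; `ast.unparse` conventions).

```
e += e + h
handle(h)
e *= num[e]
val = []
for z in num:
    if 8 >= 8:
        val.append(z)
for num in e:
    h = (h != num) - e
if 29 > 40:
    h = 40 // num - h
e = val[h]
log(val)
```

val = [z for z in num if 8 >= 8]

Transformed code:
e = e + (e + h)
handle(h)
e = e * num[e]
val = [z for z in num if 8 >= 8]
for num in e:
    h = (h != num) - e
if 29 > 40:
    h = 40 // num - h
e = val[h]
log(val)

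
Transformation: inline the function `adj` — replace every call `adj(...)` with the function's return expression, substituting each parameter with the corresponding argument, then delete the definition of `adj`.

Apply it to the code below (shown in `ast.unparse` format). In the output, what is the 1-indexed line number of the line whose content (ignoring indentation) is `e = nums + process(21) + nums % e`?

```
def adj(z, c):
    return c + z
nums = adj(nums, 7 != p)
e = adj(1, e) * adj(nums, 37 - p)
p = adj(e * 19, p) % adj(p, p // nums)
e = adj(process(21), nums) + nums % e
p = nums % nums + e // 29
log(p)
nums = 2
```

4

Transformed code:
nums = (7 != p) + nums
e = (e + 1) * (37 - p + nums)
p = (p + e * 19) % (p // nums + p)
e = nums + process(21) + nums % e
p = nums % nums + e // 29
log(p)
nums = 2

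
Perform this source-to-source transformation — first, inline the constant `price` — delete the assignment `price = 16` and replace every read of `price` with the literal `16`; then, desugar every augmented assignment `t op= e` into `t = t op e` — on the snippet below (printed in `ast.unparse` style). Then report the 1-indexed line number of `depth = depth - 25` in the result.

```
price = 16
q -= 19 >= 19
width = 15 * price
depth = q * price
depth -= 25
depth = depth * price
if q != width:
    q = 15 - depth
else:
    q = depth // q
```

Transformed code:
q = q - (19 >= 19)
width = 15 * 16
depth = q * 16
depth = depth - 25
depth = depth * 16
if q != width:
    q = 15 - depth
else:
    q = depth // q

4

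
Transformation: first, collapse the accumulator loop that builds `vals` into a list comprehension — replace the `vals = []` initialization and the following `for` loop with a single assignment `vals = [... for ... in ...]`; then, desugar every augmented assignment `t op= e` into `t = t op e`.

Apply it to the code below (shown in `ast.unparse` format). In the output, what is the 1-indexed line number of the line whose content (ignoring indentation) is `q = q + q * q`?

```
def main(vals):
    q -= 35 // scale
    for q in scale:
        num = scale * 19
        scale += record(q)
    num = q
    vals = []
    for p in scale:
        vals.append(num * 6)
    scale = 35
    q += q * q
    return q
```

9

Transformed code:
def main(vals):
    q = q - 35 // scale
    for q in scale:
        num = scale * 19
        scale = scale + record(q)
    num = q
    vals = [num * 6 for p in scale]
    scale = 35
    q = q + q * q
    return q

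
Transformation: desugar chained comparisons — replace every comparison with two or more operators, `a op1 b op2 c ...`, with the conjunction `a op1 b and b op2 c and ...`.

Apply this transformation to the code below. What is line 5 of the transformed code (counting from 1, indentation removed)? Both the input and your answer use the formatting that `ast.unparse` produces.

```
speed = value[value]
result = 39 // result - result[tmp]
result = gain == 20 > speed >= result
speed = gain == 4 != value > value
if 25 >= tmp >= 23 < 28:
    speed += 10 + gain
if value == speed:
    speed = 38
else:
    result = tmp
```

if 25 >= tmp and tmp >= 23 and (23 < 28):

Transformed code:
speed = value[value]
result = 39 // result - result[tmp]
result = gain == 20 and 20 > speed and (speed >= result)
speed = gain == 4 and 4 != value and (value > value)
if 25 >= tmp and tmp >= 23 and (23 < 28):
    speed += 10 + gain
if value == speed:
    speed = 38
else:
    result = tmp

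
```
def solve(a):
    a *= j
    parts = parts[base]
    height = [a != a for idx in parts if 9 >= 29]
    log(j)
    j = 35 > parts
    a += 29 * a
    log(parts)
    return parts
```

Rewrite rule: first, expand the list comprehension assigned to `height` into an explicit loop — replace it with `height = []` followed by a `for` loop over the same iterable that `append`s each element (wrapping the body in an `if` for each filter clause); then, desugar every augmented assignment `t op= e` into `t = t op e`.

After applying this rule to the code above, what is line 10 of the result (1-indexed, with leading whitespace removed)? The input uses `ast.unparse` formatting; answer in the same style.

a = a + 29 * a

Transformed code:
def solve(a):
    a = a * j
    parts = parts[base]
    height = []
    for idx in parts:
        if 9 >= 29:
            height.append(a != a)
    log(j)
    j = 35 > parts
    a = a + 29 * a
    log(parts)
    return parts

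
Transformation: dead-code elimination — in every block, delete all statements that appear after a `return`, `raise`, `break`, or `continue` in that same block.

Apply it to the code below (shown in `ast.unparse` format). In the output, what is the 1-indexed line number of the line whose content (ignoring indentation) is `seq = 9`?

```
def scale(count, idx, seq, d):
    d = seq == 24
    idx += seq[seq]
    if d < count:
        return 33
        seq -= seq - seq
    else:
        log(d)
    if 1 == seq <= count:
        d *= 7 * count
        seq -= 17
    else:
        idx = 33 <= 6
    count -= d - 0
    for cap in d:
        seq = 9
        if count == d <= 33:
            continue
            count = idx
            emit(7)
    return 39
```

Transformed code:
def scale(count, idx, seq, d):
    d = seq == 24
    idx += seq[seq]
    if d < count:
        return 33
    else:
        log(d)
    if 1 == seq <= count:
        d *= 7 * count
        seq -= 17
    else:
        idx = 33 <= 6
    count -= d - 0
    for cap in d:
        seq = 9
        if count == d <= 33:
            continue
    return 39

15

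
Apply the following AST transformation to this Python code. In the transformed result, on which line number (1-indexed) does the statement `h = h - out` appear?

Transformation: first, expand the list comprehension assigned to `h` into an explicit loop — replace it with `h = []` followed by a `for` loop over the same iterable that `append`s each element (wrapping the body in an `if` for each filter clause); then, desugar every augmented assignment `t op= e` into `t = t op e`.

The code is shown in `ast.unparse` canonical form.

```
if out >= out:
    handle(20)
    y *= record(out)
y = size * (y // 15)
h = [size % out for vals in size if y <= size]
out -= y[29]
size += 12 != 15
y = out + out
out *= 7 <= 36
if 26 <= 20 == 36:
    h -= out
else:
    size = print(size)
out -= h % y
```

14

Transformed code:
if out >= out:
    handle(20)
    y = y * record(out)
y = size * (y // 15)
h = []
for vals in size:
    if y <= size:
        h.append(size % out)
out = out - y[29]
size = size + (12 != 15)
y = out + out
out = out * (7 <= 36)
if 26 <= 20 == 36:
    h = h - out
else:
    size = print(size)
out = out - h % y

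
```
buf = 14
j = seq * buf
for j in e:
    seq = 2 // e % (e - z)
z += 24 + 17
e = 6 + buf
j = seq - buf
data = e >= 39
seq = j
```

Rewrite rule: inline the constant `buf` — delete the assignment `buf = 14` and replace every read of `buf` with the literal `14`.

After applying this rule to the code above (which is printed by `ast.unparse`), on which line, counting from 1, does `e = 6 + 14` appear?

Transformed code:
j = seq * 14
for j in e:
    seq = 2 // e % (e - z)
z += 24 + 17
e = 6 + 14
j = seq - 14
data = e >= 39
seq = j

5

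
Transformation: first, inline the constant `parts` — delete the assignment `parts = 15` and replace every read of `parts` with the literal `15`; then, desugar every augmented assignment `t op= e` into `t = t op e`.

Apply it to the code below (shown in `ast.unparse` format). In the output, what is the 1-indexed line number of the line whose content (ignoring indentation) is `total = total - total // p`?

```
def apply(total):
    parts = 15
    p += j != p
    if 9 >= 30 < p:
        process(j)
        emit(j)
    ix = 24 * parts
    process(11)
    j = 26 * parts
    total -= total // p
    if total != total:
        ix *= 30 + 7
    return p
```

Transformed code:
def apply(total):
    p = p + (j != p)
    if 9 >= 30 < p:
        process(j)
        emit(j)
    ix = 24 * 15
    process(11)
    j = 26 * 15
    total = total - total // p
    if total != total:
        ix = ix * (30 + 7)
    return p

9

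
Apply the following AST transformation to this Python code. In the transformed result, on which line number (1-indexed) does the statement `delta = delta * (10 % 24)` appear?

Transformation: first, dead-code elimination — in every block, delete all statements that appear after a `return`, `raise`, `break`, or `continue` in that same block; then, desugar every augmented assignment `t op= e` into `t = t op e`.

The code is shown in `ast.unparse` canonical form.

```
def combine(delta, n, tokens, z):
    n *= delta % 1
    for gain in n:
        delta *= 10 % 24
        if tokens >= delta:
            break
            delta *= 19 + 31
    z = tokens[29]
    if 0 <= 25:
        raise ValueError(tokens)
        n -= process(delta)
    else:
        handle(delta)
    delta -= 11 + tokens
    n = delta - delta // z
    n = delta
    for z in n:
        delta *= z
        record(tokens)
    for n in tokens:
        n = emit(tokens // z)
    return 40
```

4

Transformed code:
def combine(delta, n, tokens, z):
    n = n * (delta % 1)
    for gain in n:
        delta = delta * (10 % 24)
        if tokens >= delta:
            break
    z = tokens[29]
    if 0 <= 25:
        raise ValueError(tokens)
    else:
        handle(delta)
    delta = delta - (11 + tokens)
    n = delta - delta // z
    n = delta
    for z in n:
        delta = delta * z
        record(tokens)
    for n in tokens:
        n = emit(tokens // z)
    return 40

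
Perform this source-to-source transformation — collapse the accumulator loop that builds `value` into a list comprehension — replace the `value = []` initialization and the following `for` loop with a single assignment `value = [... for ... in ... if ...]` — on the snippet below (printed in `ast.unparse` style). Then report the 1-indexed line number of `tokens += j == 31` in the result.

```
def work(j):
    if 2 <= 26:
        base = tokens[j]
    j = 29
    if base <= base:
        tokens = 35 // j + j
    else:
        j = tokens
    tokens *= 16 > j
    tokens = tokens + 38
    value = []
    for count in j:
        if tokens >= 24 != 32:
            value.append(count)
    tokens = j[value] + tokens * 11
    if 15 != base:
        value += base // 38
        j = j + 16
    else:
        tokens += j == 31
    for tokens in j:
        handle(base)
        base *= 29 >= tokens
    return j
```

Transformed code:
def work(j):
    if 2 <= 26:
        base = tokens[j]
    j = 29
    if base <= base:
        tokens = 35 // j + j
    else:
        j = tokens
    tokens *= 16 > j
    tokens = tokens + 38
    value = [count for count in j if tokens >= 24 != 32]
    tokens = j[value] + tokens * 11
    if 15 != base:
        value += base // 38
        j = j + 16
    else:
        tokens += j == 31
    for tokens in j:
        handle(base)
        base *= 29 >= tokens
    return j

17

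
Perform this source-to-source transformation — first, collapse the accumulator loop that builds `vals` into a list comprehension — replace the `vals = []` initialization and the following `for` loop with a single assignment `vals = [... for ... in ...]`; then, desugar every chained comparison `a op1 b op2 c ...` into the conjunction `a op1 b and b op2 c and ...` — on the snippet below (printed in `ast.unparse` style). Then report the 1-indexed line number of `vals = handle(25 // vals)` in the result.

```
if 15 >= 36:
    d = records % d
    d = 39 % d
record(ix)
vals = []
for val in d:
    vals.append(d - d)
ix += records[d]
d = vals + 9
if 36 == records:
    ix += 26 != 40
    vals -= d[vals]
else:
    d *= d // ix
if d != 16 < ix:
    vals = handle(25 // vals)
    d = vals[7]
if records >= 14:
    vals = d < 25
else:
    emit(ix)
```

Transformed code:
if 15 >= 36:
    d = records % d
    d = 39 % d
record(ix)
vals = [d - d for val in d]
ix += records[d]
d = vals + 9
if 36 == records:
    ix += 26 != 40
    vals -= d[vals]
else:
    d *= d // ix
if d != 16 and 16 < ix:
    vals = handle(25 // vals)
    d = vals[7]
if records >= 14:
    vals = d < 25
else:
    emit(ix)

14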